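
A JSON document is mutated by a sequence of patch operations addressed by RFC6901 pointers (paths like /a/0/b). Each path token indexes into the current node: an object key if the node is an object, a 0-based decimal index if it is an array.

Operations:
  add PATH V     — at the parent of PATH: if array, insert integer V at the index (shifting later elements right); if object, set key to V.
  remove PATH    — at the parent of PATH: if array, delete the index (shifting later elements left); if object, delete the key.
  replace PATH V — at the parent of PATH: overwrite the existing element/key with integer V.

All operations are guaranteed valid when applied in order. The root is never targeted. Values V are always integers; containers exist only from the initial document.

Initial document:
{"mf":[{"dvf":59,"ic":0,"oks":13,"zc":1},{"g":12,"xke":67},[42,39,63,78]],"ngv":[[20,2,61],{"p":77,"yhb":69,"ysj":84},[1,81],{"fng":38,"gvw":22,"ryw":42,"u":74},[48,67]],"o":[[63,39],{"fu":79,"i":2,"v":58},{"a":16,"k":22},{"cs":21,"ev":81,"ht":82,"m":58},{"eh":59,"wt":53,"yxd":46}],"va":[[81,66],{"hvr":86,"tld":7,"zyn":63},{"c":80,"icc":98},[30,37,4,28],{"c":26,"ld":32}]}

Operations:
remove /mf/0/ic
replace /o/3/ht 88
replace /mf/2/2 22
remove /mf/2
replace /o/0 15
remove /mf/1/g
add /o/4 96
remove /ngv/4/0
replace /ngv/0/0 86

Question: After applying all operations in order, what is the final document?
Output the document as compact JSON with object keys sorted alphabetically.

Answer: {"mf":[{"dvf":59,"oks":13,"zc":1},{"xke":67}],"ngv":[[86,2,61],{"p":77,"yhb":69,"ysj":84},[1,81],{"fng":38,"gvw":22,"ryw":42,"u":74},[67]],"o":[15,{"fu":79,"i":2,"v":58},{"a":16,"k":22},{"cs":21,"ev":81,"ht":88,"m":58},96,{"eh":59,"wt":53,"yxd":46}],"va":[[81,66],{"hvr":86,"tld":7,"zyn":63},{"c":80,"icc":98},[30,37,4,28],{"c":26,"ld":32}]}

Derivation:
After op 1 (remove /mf/0/ic): {"mf":[{"dvf":59,"oks":13,"zc":1},{"g":12,"xke":67},[42,39,63,78]],"ngv":[[20,2,61],{"p":77,"yhb":69,"ysj":84},[1,81],{"fng":38,"gvw":22,"ryw":42,"u":74},[48,67]],"o":[[63,39],{"fu":79,"i":2,"v":58},{"a":16,"k":22},{"cs":21,"ev":81,"ht":82,"m":58},{"eh":59,"wt":53,"yxd":46}],"va":[[81,66],{"hvr":86,"tld":7,"zyn":63},{"c":80,"icc":98},[30,37,4,28],{"c":26,"ld":32}]}
After op 2 (replace /o/3/ht 88): {"mf":[{"dvf":59,"oks":13,"zc":1},{"g":12,"xke":67},[42,39,63,78]],"ngv":[[20,2,61],{"p":77,"yhb":69,"ysj":84},[1,81],{"fng":38,"gvw":22,"ryw":42,"u":74},[48,67]],"o":[[63,39],{"fu":79,"i":2,"v":58},{"a":16,"k":22},{"cs":21,"ev":81,"ht":88,"m":58},{"eh":59,"wt":53,"yxd":46}],"va":[[81,66],{"hvr":86,"tld":7,"zyn":63},{"c":80,"icc":98},[30,37,4,28],{"c":26,"ld":32}]}
After op 3 (replace /mf/2/2 22): {"mf":[{"dvf":59,"oks":13,"zc":1},{"g":12,"xke":67},[42,39,22,78]],"ngv":[[20,2,61],{"p":77,"yhb":69,"ysj":84},[1,81],{"fng":38,"gvw":22,"ryw":42,"u":74},[48,67]],"o":[[63,39],{"fu":79,"i":2,"v":58},{"a":16,"k":22},{"cs":21,"ev":81,"ht":88,"m":58},{"eh":59,"wt":53,"yxd":46}],"va":[[81,66],{"hvr":86,"tld":7,"zyn":63},{"c":80,"icc":98},[30,37,4,28],{"c":26,"ld":32}]}
After op 4 (remove /mf/2): {"mf":[{"dvf":59,"oks":13,"zc":1},{"g":12,"xke":67}],"ngv":[[20,2,61],{"p":77,"yhb":69,"ysj":84},[1,81],{"fng":38,"gvw":22,"ryw":42,"u":74},[48,67]],"o":[[63,39],{"fu":79,"i":2,"v":58},{"a":16,"k":22},{"cs":21,"ev":81,"ht":88,"m":58},{"eh":59,"wt":53,"yxd":46}],"va":[[81,66],{"hvr":86,"tld":7,"zyn":63},{"c":80,"icc":98},[30,37,4,28],{"c":26,"ld":32}]}
After op 5 (replace /o/0 15): {"mf":[{"dvf":59,"oks":13,"zc":1},{"g":12,"xke":67}],"ngv":[[20,2,61],{"p":77,"yhb":69,"ysj":84},[1,81],{"fng":38,"gvw":22,"ryw":42,"u":74},[48,67]],"o":[15,{"fu":79,"i":2,"v":58},{"a":16,"k":22},{"cs":21,"ev":81,"ht":88,"m":58},{"eh":59,"wt":53,"yxd":46}],"va":[[81,66],{"hvr":86,"tld":7,"zyn":63},{"c":80,"icc":98},[30,37,4,28],{"c":26,"ld":32}]}
After op 6 (remove /mf/1/g): {"mf":[{"dvf":59,"oks":13,"zc":1},{"xke":67}],"ngv":[[20,2,61],{"p":77,"yhb":69,"ysj":84},[1,81],{"fng":38,"gvw":22,"ryw":42,"u":74},[48,67]],"o":[15,{"fu":79,"i":2,"v":58},{"a":16,"k":22},{"cs":21,"ev":81,"ht":88,"m":58},{"eh":59,"wt":53,"yxd":46}],"va":[[81,66],{"hvr":86,"tld":7,"zyn":63},{"c":80,"icc":98},[30,37,4,28],{"c":26,"ld":32}]}
After op 7 (add /o/4 96): {"mf":[{"dvf":59,"oks":13,"zc":1},{"xke":67}],"ngv":[[20,2,61],{"p":77,"yhb":69,"ysj":84},[1,81],{"fng":38,"gvw":22,"ryw":42,"u":74},[48,67]],"o":[15,{"fu":79,"i":2,"v":58},{"a":16,"k":22},{"cs":21,"ev":81,"ht":88,"m":58},96,{"eh":59,"wt":53,"yxd":46}],"va":[[81,66],{"hvr":86,"tld":7,"zyn":63},{"c":80,"icc":98},[30,37,4,28],{"c":26,"ld":32}]}
After op 8 (remove /ngv/4/0): {"mf":[{"dvf":59,"oks":13,"zc":1},{"xke":67}],"ngv":[[20,2,61],{"p":77,"yhb":69,"ysj":84},[1,81],{"fng":38,"gvw":22,"ryw":42,"u":74},[67]],"o":[15,{"fu":79,"i":2,"v":58},{"a":16,"k":22},{"cs":21,"ev":81,"ht":88,"m":58},96,{"eh":59,"wt":53,"yxd":46}],"va":[[81,66],{"hvr":86,"tld":7,"zyn":63},{"c":80,"icc":98},[30,37,4,28],{"c":26,"ld":32}]}
After op 9 (replace /ngv/0/0 86): {"mf":[{"dvf":59,"oks":13,"zc":1},{"xke":67}],"ngv":[[86,2,61],{"p":77,"yhb":69,"ysj":84},[1,81],{"fng":38,"gvw":22,"ryw":42,"u":74},[67]],"o":[15,{"fu":79,"i":2,"v":58},{"a":16,"k":22},{"cs":21,"ev":81,"ht":88,"m":58},96,{"eh":59,"wt":53,"yxd":46}],"va":[[81,66],{"hvr":86,"tld":7,"zyn":63},{"c":80,"icc":98},[30,37,4,28],{"c":26,"ld":32}]}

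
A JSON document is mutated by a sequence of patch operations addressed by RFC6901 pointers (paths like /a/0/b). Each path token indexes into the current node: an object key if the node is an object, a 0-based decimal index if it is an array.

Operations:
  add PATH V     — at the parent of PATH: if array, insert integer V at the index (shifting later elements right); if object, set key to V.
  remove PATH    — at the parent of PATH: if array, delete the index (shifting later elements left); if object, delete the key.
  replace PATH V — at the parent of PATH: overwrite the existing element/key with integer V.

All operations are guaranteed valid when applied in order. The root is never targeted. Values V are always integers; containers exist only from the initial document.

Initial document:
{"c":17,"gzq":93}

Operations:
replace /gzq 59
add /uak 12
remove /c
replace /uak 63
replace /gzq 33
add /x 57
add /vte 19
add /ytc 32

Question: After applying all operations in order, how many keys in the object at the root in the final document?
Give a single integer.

After op 1 (replace /gzq 59): {"c":17,"gzq":59}
After op 2 (add /uak 12): {"c":17,"gzq":59,"uak":12}
After op 3 (remove /c): {"gzq":59,"uak":12}
After op 4 (replace /uak 63): {"gzq":59,"uak":63}
After op 5 (replace /gzq 33): {"gzq":33,"uak":63}
After op 6 (add /x 57): {"gzq":33,"uak":63,"x":57}
After op 7 (add /vte 19): {"gzq":33,"uak":63,"vte":19,"x":57}
After op 8 (add /ytc 32): {"gzq":33,"uak":63,"vte":19,"x":57,"ytc":32}
Size at the root: 5

Answer: 5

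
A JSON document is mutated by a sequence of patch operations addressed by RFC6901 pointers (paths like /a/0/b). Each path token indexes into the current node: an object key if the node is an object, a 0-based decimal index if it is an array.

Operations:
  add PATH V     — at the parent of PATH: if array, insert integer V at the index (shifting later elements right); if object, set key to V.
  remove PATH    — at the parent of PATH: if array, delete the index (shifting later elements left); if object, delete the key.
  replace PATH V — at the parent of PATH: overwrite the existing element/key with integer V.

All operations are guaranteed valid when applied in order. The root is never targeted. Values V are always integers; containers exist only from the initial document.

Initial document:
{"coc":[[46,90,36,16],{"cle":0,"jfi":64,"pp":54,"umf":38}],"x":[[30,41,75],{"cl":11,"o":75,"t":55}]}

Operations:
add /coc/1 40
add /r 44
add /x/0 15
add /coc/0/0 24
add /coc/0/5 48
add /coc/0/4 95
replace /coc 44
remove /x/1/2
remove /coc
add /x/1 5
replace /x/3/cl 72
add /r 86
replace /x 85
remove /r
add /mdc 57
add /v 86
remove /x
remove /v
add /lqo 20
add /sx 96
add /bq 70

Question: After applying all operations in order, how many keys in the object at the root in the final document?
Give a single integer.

After op 1 (add /coc/1 40): {"coc":[[46,90,36,16],40,{"cle":0,"jfi":64,"pp":54,"umf":38}],"x":[[30,41,75],{"cl":11,"o":75,"t":55}]}
After op 2 (add /r 44): {"coc":[[46,90,36,16],40,{"cle":0,"jfi":64,"pp":54,"umf":38}],"r":44,"x":[[30,41,75],{"cl":11,"o":75,"t":55}]}
After op 3 (add /x/0 15): {"coc":[[46,90,36,16],40,{"cle":0,"jfi":64,"pp":54,"umf":38}],"r":44,"x":[15,[30,41,75],{"cl":11,"o":75,"t":55}]}
After op 4 (add /coc/0/0 24): {"coc":[[24,46,90,36,16],40,{"cle":0,"jfi":64,"pp":54,"umf":38}],"r":44,"x":[15,[30,41,75],{"cl":11,"o":75,"t":55}]}
After op 5 (add /coc/0/5 48): {"coc":[[24,46,90,36,16,48],40,{"cle":0,"jfi":64,"pp":54,"umf":38}],"r":44,"x":[15,[30,41,75],{"cl":11,"o":75,"t":55}]}
After op 6 (add /coc/0/4 95): {"coc":[[24,46,90,36,95,16,48],40,{"cle":0,"jfi":64,"pp":54,"umf":38}],"r":44,"x":[15,[30,41,75],{"cl":11,"o":75,"t":55}]}
After op 7 (replace /coc 44): {"coc":44,"r":44,"x":[15,[30,41,75],{"cl":11,"o":75,"t":55}]}
After op 8 (remove /x/1/2): {"coc":44,"r":44,"x":[15,[30,41],{"cl":11,"o":75,"t":55}]}
After op 9 (remove /coc): {"r":44,"x":[15,[30,41],{"cl":11,"o":75,"t":55}]}
After op 10 (add /x/1 5): {"r":44,"x":[15,5,[30,41],{"cl":11,"o":75,"t":55}]}
After op 11 (replace /x/3/cl 72): {"r":44,"x":[15,5,[30,41],{"cl":72,"o":75,"t":55}]}
After op 12 (add /r 86): {"r":86,"x":[15,5,[30,41],{"cl":72,"o":75,"t":55}]}
After op 13 (replace /x 85): {"r":86,"x":85}
After op 14 (remove /r): {"x":85}
After op 15 (add /mdc 57): {"mdc":57,"x":85}
After op 16 (add /v 86): {"mdc":57,"v":86,"x":85}
After op 17 (remove /x): {"mdc":57,"v":86}
After op 18 (remove /v): {"mdc":57}
After op 19 (add /lqo 20): {"lqo":20,"mdc":57}
After op 20 (add /sx 96): {"lqo":20,"mdc":57,"sx":96}
After op 21 (add /bq 70): {"bq":70,"lqo":20,"mdc":57,"sx":96}
Size at the root: 4

Answer: 4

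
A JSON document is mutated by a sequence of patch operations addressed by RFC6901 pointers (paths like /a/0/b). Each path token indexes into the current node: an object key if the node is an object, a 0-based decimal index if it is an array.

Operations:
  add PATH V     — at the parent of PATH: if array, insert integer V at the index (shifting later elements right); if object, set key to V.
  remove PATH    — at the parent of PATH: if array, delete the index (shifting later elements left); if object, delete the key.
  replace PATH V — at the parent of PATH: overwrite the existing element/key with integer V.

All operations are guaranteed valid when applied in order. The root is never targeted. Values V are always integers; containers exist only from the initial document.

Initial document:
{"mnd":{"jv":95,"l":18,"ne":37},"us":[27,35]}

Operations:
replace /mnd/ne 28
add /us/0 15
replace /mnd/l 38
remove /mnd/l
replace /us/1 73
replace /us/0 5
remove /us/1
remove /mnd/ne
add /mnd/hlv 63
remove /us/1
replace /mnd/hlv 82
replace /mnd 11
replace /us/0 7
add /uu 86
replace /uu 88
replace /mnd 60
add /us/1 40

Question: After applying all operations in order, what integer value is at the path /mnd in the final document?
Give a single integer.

After op 1 (replace /mnd/ne 28): {"mnd":{"jv":95,"l":18,"ne":28},"us":[27,35]}
After op 2 (add /us/0 15): {"mnd":{"jv":95,"l":18,"ne":28},"us":[15,27,35]}
After op 3 (replace /mnd/l 38): {"mnd":{"jv":95,"l":38,"ne":28},"us":[15,27,35]}
After op 4 (remove /mnd/l): {"mnd":{"jv":95,"ne":28},"us":[15,27,35]}
After op 5 (replace /us/1 73): {"mnd":{"jv":95,"ne":28},"us":[15,73,35]}
After op 6 (replace /us/0 5): {"mnd":{"jv":95,"ne":28},"us":[5,73,35]}
After op 7 (remove /us/1): {"mnd":{"jv":95,"ne":28},"us":[5,35]}
After op 8 (remove /mnd/ne): {"mnd":{"jv":95},"us":[5,35]}
After op 9 (add /mnd/hlv 63): {"mnd":{"hlv":63,"jv":95},"us":[5,35]}
After op 10 (remove /us/1): {"mnd":{"hlv":63,"jv":95},"us":[5]}
After op 11 (replace /mnd/hlv 82): {"mnd":{"hlv":82,"jv":95},"us":[5]}
After op 12 (replace /mnd 11): {"mnd":11,"us":[5]}
After op 13 (replace /us/0 7): {"mnd":11,"us":[7]}
After op 14 (add /uu 86): {"mnd":11,"us":[7],"uu":86}
After op 15 (replace /uu 88): {"mnd":11,"us":[7],"uu":88}
After op 16 (replace /mnd 60): {"mnd":60,"us":[7],"uu":88}
After op 17 (add /us/1 40): {"mnd":60,"us":[7,40],"uu":88}
Value at /mnd: 60

Answer: 60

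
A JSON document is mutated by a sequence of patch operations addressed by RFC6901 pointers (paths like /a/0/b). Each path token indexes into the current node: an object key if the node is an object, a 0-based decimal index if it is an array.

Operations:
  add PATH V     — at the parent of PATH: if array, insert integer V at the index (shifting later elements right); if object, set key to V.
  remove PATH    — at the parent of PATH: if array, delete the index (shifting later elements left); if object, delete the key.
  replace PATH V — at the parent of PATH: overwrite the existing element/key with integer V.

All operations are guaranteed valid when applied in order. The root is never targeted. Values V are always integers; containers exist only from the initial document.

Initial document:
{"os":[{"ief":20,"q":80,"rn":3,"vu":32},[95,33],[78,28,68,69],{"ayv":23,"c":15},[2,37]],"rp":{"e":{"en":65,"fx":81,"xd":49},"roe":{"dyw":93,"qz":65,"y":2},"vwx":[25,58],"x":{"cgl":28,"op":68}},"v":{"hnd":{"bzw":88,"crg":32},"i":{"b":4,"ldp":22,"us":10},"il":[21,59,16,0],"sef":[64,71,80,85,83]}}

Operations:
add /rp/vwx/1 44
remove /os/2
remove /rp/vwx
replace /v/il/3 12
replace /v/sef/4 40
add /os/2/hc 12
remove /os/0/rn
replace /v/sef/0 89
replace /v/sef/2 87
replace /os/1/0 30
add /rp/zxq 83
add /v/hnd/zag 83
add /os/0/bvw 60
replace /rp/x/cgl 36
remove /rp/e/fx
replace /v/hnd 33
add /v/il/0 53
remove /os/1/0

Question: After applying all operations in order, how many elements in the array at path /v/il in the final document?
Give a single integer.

Answer: 5

Derivation:
After op 1 (add /rp/vwx/1 44): {"os":[{"ief":20,"q":80,"rn":3,"vu":32},[95,33],[78,28,68,69],{"ayv":23,"c":15},[2,37]],"rp":{"e":{"en":65,"fx":81,"xd":49},"roe":{"dyw":93,"qz":65,"y":2},"vwx":[25,44,58],"x":{"cgl":28,"op":68}},"v":{"hnd":{"bzw":88,"crg":32},"i":{"b":4,"ldp":22,"us":10},"il":[21,59,16,0],"sef":[64,71,80,85,83]}}
After op 2 (remove /os/2): {"os":[{"ief":20,"q":80,"rn":3,"vu":32},[95,33],{"ayv":23,"c":15},[2,37]],"rp":{"e":{"en":65,"fx":81,"xd":49},"roe":{"dyw":93,"qz":65,"y":2},"vwx":[25,44,58],"x":{"cgl":28,"op":68}},"v":{"hnd":{"bzw":88,"crg":32},"i":{"b":4,"ldp":22,"us":10},"il":[21,59,16,0],"sef":[64,71,80,85,83]}}
After op 3 (remove /rp/vwx): {"os":[{"ief":20,"q":80,"rn":3,"vu":32},[95,33],{"ayv":23,"c":15},[2,37]],"rp":{"e":{"en":65,"fx":81,"xd":49},"roe":{"dyw":93,"qz":65,"y":2},"x":{"cgl":28,"op":68}},"v":{"hnd":{"bzw":88,"crg":32},"i":{"b":4,"ldp":22,"us":10},"il":[21,59,16,0],"sef":[64,71,80,85,83]}}
After op 4 (replace /v/il/3 12): {"os":[{"ief":20,"q":80,"rn":3,"vu":32},[95,33],{"ayv":23,"c":15},[2,37]],"rp":{"e":{"en":65,"fx":81,"xd":49},"roe":{"dyw":93,"qz":65,"y":2},"x":{"cgl":28,"op":68}},"v":{"hnd":{"bzw":88,"crg":32},"i":{"b":4,"ldp":22,"us":10},"il":[21,59,16,12],"sef":[64,71,80,85,83]}}
After op 5 (replace /v/sef/4 40): {"os":[{"ief":20,"q":80,"rn":3,"vu":32},[95,33],{"ayv":23,"c":15},[2,37]],"rp":{"e":{"en":65,"fx":81,"xd":49},"roe":{"dyw":93,"qz":65,"y":2},"x":{"cgl":28,"op":68}},"v":{"hnd":{"bzw":88,"crg":32},"i":{"b":4,"ldp":22,"us":10},"il":[21,59,16,12],"sef":[64,71,80,85,40]}}
After op 6 (add /os/2/hc 12): {"os":[{"ief":20,"q":80,"rn":3,"vu":32},[95,33],{"ayv":23,"c":15,"hc":12},[2,37]],"rp":{"e":{"en":65,"fx":81,"xd":49},"roe":{"dyw":93,"qz":65,"y":2},"x":{"cgl":28,"op":68}},"v":{"hnd":{"bzw":88,"crg":32},"i":{"b":4,"ldp":22,"us":10},"il":[21,59,16,12],"sef":[64,71,80,85,40]}}
After op 7 (remove /os/0/rn): {"os":[{"ief":20,"q":80,"vu":32},[95,33],{"ayv":23,"c":15,"hc":12},[2,37]],"rp":{"e":{"en":65,"fx":81,"xd":49},"roe":{"dyw":93,"qz":65,"y":2},"x":{"cgl":28,"op":68}},"v":{"hnd":{"bzw":88,"crg":32},"i":{"b":4,"ldp":22,"us":10},"il":[21,59,16,12],"sef":[64,71,80,85,40]}}
After op 8 (replace /v/sef/0 89): {"os":[{"ief":20,"q":80,"vu":32},[95,33],{"ayv":23,"c":15,"hc":12},[2,37]],"rp":{"e":{"en":65,"fx":81,"xd":49},"roe":{"dyw":93,"qz":65,"y":2},"x":{"cgl":28,"op":68}},"v":{"hnd":{"bzw":88,"crg":32},"i":{"b":4,"ldp":22,"us":10},"il":[21,59,16,12],"sef":[89,71,80,85,40]}}
After op 9 (replace /v/sef/2 87): {"os":[{"ief":20,"q":80,"vu":32},[95,33],{"ayv":23,"c":15,"hc":12},[2,37]],"rp":{"e":{"en":65,"fx":81,"xd":49},"roe":{"dyw":93,"qz":65,"y":2},"x":{"cgl":28,"op":68}},"v":{"hnd":{"bzw":88,"crg":32},"i":{"b":4,"ldp":22,"us":10},"il":[21,59,16,12],"sef":[89,71,87,85,40]}}
After op 10 (replace /os/1/0 30): {"os":[{"ief":20,"q":80,"vu":32},[30,33],{"ayv":23,"c":15,"hc":12},[2,37]],"rp":{"e":{"en":65,"fx":81,"xd":49},"roe":{"dyw":93,"qz":65,"y":2},"x":{"cgl":28,"op":68}},"v":{"hnd":{"bzw":88,"crg":32},"i":{"b":4,"ldp":22,"us":10},"il":[21,59,16,12],"sef":[89,71,87,85,40]}}
After op 11 (add /rp/zxq 83): {"os":[{"ief":20,"q":80,"vu":32},[30,33],{"ayv":23,"c":15,"hc":12},[2,37]],"rp":{"e":{"en":65,"fx":81,"xd":49},"roe":{"dyw":93,"qz":65,"y":2},"x":{"cgl":28,"op":68},"zxq":83},"v":{"hnd":{"bzw":88,"crg":32},"i":{"b":4,"ldp":22,"us":10},"il":[21,59,16,12],"sef":[89,71,87,85,40]}}
After op 12 (add /v/hnd/zag 83): {"os":[{"ief":20,"q":80,"vu":32},[30,33],{"ayv":23,"c":15,"hc":12},[2,37]],"rp":{"e":{"en":65,"fx":81,"xd":49},"roe":{"dyw":93,"qz":65,"y":2},"x":{"cgl":28,"op":68},"zxq":83},"v":{"hnd":{"bzw":88,"crg":32,"zag":83},"i":{"b":4,"ldp":22,"us":10},"il":[21,59,16,12],"sef":[89,71,87,85,40]}}
After op 13 (add /os/0/bvw 60): {"os":[{"bvw":60,"ief":20,"q":80,"vu":32},[30,33],{"ayv":23,"c":15,"hc":12},[2,37]],"rp":{"e":{"en":65,"fx":81,"xd":49},"roe":{"dyw":93,"qz":65,"y":2},"x":{"cgl":28,"op":68},"zxq":83},"v":{"hnd":{"bzw":88,"crg":32,"zag":83},"i":{"b":4,"ldp":22,"us":10},"il":[21,59,16,12],"sef":[89,71,87,85,40]}}
After op 14 (replace /rp/x/cgl 36): {"os":[{"bvw":60,"ief":20,"q":80,"vu":32},[30,33],{"ayv":23,"c":15,"hc":12},[2,37]],"rp":{"e":{"en":65,"fx":81,"xd":49},"roe":{"dyw":93,"qz":65,"y":2},"x":{"cgl":36,"op":68},"zxq":83},"v":{"hnd":{"bzw":88,"crg":32,"zag":83},"i":{"b":4,"ldp":22,"us":10},"il":[21,59,16,12],"sef":[89,71,87,85,40]}}
After op 15 (remove /rp/e/fx): {"os":[{"bvw":60,"ief":20,"q":80,"vu":32},[30,33],{"ayv":23,"c":15,"hc":12},[2,37]],"rp":{"e":{"en":65,"xd":49},"roe":{"dyw":93,"qz":65,"y":2},"x":{"cgl":36,"op":68},"zxq":83},"v":{"hnd":{"bzw":88,"crg":32,"zag":83},"i":{"b":4,"ldp":22,"us":10},"il":[21,59,16,12],"sef":[89,71,87,85,40]}}
After op 16 (replace /v/hnd 33): {"os":[{"bvw":60,"ief":20,"q":80,"vu":32},[30,33],{"ayv":23,"c":15,"hc":12},[2,37]],"rp":{"e":{"en":65,"xd":49},"roe":{"dyw":93,"qz":65,"y":2},"x":{"cgl":36,"op":68},"zxq":83},"v":{"hnd":33,"i":{"b":4,"ldp":22,"us":10},"il":[21,59,16,12],"sef":[89,71,87,85,40]}}
After op 17 (add /v/il/0 53): {"os":[{"bvw":60,"ief":20,"q":80,"vu":32},[30,33],{"ayv":23,"c":15,"hc":12},[2,37]],"rp":{"e":{"en":65,"xd":49},"roe":{"dyw":93,"qz":65,"y":2},"x":{"cgl":36,"op":68},"zxq":83},"v":{"hnd":33,"i":{"b":4,"ldp":22,"us":10},"il":[53,21,59,16,12],"sef":[89,71,87,85,40]}}
After op 18 (remove /os/1/0): {"os":[{"bvw":60,"ief":20,"q":80,"vu":32},[33],{"ayv":23,"c":15,"hc":12},[2,37]],"rp":{"e":{"en":65,"xd":49},"roe":{"dyw":93,"qz":65,"y":2},"x":{"cgl":36,"op":68},"zxq":83},"v":{"hnd":33,"i":{"b":4,"ldp":22,"us":10},"il":[53,21,59,16,12],"sef":[89,71,87,85,40]}}
Size at path /v/il: 5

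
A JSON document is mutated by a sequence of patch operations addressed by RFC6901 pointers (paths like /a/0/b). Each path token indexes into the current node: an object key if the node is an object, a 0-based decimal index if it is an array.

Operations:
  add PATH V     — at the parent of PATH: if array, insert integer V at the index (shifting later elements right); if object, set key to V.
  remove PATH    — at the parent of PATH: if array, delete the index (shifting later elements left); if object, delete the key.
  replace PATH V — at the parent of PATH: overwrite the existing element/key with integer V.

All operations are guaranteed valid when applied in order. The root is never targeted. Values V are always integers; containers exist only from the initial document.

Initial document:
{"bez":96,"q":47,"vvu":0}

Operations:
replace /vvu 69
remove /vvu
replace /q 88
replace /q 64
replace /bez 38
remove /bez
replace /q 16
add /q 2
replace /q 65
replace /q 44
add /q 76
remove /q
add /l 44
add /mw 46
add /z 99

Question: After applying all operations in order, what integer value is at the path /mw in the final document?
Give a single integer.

After op 1 (replace /vvu 69): {"bez":96,"q":47,"vvu":69}
After op 2 (remove /vvu): {"bez":96,"q":47}
After op 3 (replace /q 88): {"bez":96,"q":88}
After op 4 (replace /q 64): {"bez":96,"q":64}
After op 5 (replace /bez 38): {"bez":38,"q":64}
After op 6 (remove /bez): {"q":64}
After op 7 (replace /q 16): {"q":16}
After op 8 (add /q 2): {"q":2}
After op 9 (replace /q 65): {"q":65}
After op 10 (replace /q 44): {"q":44}
After op 11 (add /q 76): {"q":76}
After op 12 (remove /q): {}
After op 13 (add /l 44): {"l":44}
After op 14 (add /mw 46): {"l":44,"mw":46}
After op 15 (add /z 99): {"l":44,"mw":46,"z":99}
Value at /mw: 46

Answer: 46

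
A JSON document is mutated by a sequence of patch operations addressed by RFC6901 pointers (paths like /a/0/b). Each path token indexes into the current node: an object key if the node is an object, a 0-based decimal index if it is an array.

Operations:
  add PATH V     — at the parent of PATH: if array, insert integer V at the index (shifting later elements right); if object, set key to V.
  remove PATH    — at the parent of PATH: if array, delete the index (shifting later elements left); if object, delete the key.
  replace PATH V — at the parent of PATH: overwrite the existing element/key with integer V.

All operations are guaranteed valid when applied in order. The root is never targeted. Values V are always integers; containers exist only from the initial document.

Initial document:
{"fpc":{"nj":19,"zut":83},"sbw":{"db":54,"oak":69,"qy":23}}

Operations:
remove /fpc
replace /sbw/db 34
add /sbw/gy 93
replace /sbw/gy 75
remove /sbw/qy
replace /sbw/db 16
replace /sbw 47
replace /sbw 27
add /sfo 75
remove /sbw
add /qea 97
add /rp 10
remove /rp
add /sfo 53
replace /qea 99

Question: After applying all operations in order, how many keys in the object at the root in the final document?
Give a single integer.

After op 1 (remove /fpc): {"sbw":{"db":54,"oak":69,"qy":23}}
After op 2 (replace /sbw/db 34): {"sbw":{"db":34,"oak":69,"qy":23}}
After op 3 (add /sbw/gy 93): {"sbw":{"db":34,"gy":93,"oak":69,"qy":23}}
After op 4 (replace /sbw/gy 75): {"sbw":{"db":34,"gy":75,"oak":69,"qy":23}}
After op 5 (remove /sbw/qy): {"sbw":{"db":34,"gy":75,"oak":69}}
After op 6 (replace /sbw/db 16): {"sbw":{"db":16,"gy":75,"oak":69}}
After op 7 (replace /sbw 47): {"sbw":47}
After op 8 (replace /sbw 27): {"sbw":27}
After op 9 (add /sfo 75): {"sbw":27,"sfo":75}
After op 10 (remove /sbw): {"sfo":75}
After op 11 (add /qea 97): {"qea":97,"sfo":75}
After op 12 (add /rp 10): {"qea":97,"rp":10,"sfo":75}
After op 13 (remove /rp): {"qea":97,"sfo":75}
After op 14 (add /sfo 53): {"qea":97,"sfo":53}
After op 15 (replace /qea 99): {"qea":99,"sfo":53}
Size at the root: 2

Answer: 2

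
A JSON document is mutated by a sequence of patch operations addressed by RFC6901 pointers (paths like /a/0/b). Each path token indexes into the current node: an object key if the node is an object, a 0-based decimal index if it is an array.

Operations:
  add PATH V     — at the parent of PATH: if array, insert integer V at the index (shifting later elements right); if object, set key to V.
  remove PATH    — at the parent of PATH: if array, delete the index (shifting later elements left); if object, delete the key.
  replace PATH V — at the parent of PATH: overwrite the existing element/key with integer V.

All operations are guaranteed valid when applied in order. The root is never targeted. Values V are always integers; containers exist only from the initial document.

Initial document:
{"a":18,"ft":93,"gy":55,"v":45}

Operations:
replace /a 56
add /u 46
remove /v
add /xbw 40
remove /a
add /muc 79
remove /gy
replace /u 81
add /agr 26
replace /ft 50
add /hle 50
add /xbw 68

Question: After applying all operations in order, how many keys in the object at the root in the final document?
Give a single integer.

After op 1 (replace /a 56): {"a":56,"ft":93,"gy":55,"v":45}
After op 2 (add /u 46): {"a":56,"ft":93,"gy":55,"u":46,"v":45}
After op 3 (remove /v): {"a":56,"ft":93,"gy":55,"u":46}
After op 4 (add /xbw 40): {"a":56,"ft":93,"gy":55,"u":46,"xbw":40}
After op 5 (remove /a): {"ft":93,"gy":55,"u":46,"xbw":40}
After op 6 (add /muc 79): {"ft":93,"gy":55,"muc":79,"u":46,"xbw":40}
After op 7 (remove /gy): {"ft":93,"muc":79,"u":46,"xbw":40}
After op 8 (replace /u 81): {"ft":93,"muc":79,"u":81,"xbw":40}
After op 9 (add /agr 26): {"agr":26,"ft":93,"muc":79,"u":81,"xbw":40}
After op 10 (replace /ft 50): {"agr":26,"ft":50,"muc":79,"u":81,"xbw":40}
After op 11 (add /hle 50): {"agr":26,"ft":50,"hle":50,"muc":79,"u":81,"xbw":40}
After op 12 (add /xbw 68): {"agr":26,"ft":50,"hle":50,"muc":79,"u":81,"xbw":68}
Size at the root: 6

Answer: 6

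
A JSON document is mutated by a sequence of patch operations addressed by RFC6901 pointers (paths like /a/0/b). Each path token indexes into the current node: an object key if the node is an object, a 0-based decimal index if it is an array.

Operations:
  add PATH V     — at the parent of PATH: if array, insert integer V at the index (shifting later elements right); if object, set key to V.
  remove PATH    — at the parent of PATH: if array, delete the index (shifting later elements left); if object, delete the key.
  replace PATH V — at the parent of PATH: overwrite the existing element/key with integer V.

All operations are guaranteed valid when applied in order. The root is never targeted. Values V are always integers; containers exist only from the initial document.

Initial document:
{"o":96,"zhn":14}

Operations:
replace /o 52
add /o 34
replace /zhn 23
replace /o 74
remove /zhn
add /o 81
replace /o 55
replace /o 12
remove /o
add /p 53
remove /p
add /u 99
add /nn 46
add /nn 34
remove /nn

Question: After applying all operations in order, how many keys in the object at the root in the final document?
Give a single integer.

After op 1 (replace /o 52): {"o":52,"zhn":14}
After op 2 (add /o 34): {"o":34,"zhn":14}
After op 3 (replace /zhn 23): {"o":34,"zhn":23}
After op 4 (replace /o 74): {"o":74,"zhn":23}
After op 5 (remove /zhn): {"o":74}
After op 6 (add /o 81): {"o":81}
After op 7 (replace /o 55): {"o":55}
After op 8 (replace /o 12): {"o":12}
After op 9 (remove /o): {}
After op 10 (add /p 53): {"p":53}
After op 11 (remove /p): {}
After op 12 (add /u 99): {"u":99}
After op 13 (add /nn 46): {"nn":46,"u":99}
After op 14 (add /nn 34): {"nn":34,"u":99}
After op 15 (remove /nn): {"u":99}
Size at the root: 1

Answer: 1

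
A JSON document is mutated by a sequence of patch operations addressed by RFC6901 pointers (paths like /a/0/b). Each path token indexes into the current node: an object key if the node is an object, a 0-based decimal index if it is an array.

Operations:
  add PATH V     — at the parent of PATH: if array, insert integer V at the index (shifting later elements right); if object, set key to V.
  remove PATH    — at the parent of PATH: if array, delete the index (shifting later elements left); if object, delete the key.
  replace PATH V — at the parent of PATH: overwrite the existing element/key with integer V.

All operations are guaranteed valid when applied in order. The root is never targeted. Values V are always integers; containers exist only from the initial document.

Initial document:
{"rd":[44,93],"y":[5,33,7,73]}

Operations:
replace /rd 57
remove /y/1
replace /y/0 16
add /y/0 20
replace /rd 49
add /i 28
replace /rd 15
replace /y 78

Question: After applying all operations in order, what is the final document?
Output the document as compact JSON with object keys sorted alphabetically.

After op 1 (replace /rd 57): {"rd":57,"y":[5,33,7,73]}
After op 2 (remove /y/1): {"rd":57,"y":[5,7,73]}
After op 3 (replace /y/0 16): {"rd":57,"y":[16,7,73]}
After op 4 (add /y/0 20): {"rd":57,"y":[20,16,7,73]}
After op 5 (replace /rd 49): {"rd":49,"y":[20,16,7,73]}
After op 6 (add /i 28): {"i":28,"rd":49,"y":[20,16,7,73]}
After op 7 (replace /rd 15): {"i":28,"rd":15,"y":[20,16,7,73]}
After op 8 (replace /y 78): {"i":28,"rd":15,"y":78}

Answer: {"i":28,"rd":15,"y":78}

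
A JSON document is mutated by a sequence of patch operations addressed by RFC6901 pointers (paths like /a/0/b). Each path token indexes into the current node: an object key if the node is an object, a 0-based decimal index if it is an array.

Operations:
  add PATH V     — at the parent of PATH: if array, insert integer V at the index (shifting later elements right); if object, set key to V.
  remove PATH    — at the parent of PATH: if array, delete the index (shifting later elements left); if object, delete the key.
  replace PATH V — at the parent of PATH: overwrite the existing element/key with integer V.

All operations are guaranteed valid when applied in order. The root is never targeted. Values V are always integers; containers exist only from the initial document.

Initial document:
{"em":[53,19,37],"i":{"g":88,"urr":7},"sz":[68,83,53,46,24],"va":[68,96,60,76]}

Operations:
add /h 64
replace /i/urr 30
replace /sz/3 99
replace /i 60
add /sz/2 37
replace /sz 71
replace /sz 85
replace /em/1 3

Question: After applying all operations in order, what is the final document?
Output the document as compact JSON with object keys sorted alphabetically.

Answer: {"em":[53,3,37],"h":64,"i":60,"sz":85,"va":[68,96,60,76]}

Derivation:
After op 1 (add /h 64): {"em":[53,19,37],"h":64,"i":{"g":88,"urr":7},"sz":[68,83,53,46,24],"va":[68,96,60,76]}
After op 2 (replace /i/urr 30): {"em":[53,19,37],"h":64,"i":{"g":88,"urr":30},"sz":[68,83,53,46,24],"va":[68,96,60,76]}
After op 3 (replace /sz/3 99): {"em":[53,19,37],"h":64,"i":{"g":88,"urr":30},"sz":[68,83,53,99,24],"va":[68,96,60,76]}
After op 4 (replace /i 60): {"em":[53,19,37],"h":64,"i":60,"sz":[68,83,53,99,24],"va":[68,96,60,76]}
After op 5 (add /sz/2 37): {"em":[53,19,37],"h":64,"i":60,"sz":[68,83,37,53,99,24],"va":[68,96,60,76]}
After op 6 (replace /sz 71): {"em":[53,19,37],"h":64,"i":60,"sz":71,"va":[68,96,60,76]}
After op 7 (replace /sz 85): {"em":[53,19,37],"h":64,"i":60,"sz":85,"va":[68,96,60,76]}
After op 8 (replace /em/1 3): {"em":[53,3,37],"h":64,"i":60,"sz":85,"va":[68,96,60,76]}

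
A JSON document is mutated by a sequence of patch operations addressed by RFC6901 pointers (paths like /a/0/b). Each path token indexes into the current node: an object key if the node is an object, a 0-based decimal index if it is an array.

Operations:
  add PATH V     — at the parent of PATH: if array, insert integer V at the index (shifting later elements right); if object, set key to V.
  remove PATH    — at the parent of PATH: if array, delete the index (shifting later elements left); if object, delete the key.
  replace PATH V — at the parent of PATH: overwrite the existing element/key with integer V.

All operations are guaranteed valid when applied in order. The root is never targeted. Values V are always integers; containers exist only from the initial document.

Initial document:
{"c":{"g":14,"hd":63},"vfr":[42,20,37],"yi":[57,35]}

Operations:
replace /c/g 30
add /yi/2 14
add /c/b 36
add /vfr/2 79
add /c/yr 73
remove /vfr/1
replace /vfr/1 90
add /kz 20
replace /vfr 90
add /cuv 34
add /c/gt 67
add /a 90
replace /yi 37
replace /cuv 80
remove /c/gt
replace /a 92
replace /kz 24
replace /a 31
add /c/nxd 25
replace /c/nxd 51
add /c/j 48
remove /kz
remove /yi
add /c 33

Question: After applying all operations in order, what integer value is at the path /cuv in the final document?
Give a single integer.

After op 1 (replace /c/g 30): {"c":{"g":30,"hd":63},"vfr":[42,20,37],"yi":[57,35]}
After op 2 (add /yi/2 14): {"c":{"g":30,"hd":63},"vfr":[42,20,37],"yi":[57,35,14]}
After op 3 (add /c/b 36): {"c":{"b":36,"g":30,"hd":63},"vfr":[42,20,37],"yi":[57,35,14]}
After op 4 (add /vfr/2 79): {"c":{"b":36,"g":30,"hd":63},"vfr":[42,20,79,37],"yi":[57,35,14]}
After op 5 (add /c/yr 73): {"c":{"b":36,"g":30,"hd":63,"yr":73},"vfr":[42,20,79,37],"yi":[57,35,14]}
After op 6 (remove /vfr/1): {"c":{"b":36,"g":30,"hd":63,"yr":73},"vfr":[42,79,37],"yi":[57,35,14]}
After op 7 (replace /vfr/1 90): {"c":{"b":36,"g":30,"hd":63,"yr":73},"vfr":[42,90,37],"yi":[57,35,14]}
After op 8 (add /kz 20): {"c":{"b":36,"g":30,"hd":63,"yr":73},"kz":20,"vfr":[42,90,37],"yi":[57,35,14]}
After op 9 (replace /vfr 90): {"c":{"b":36,"g":30,"hd":63,"yr":73},"kz":20,"vfr":90,"yi":[57,35,14]}
After op 10 (add /cuv 34): {"c":{"b":36,"g":30,"hd":63,"yr":73},"cuv":34,"kz":20,"vfr":90,"yi":[57,35,14]}
After op 11 (add /c/gt 67): {"c":{"b":36,"g":30,"gt":67,"hd":63,"yr":73},"cuv":34,"kz":20,"vfr":90,"yi":[57,35,14]}
After op 12 (add /a 90): {"a":90,"c":{"b":36,"g":30,"gt":67,"hd":63,"yr":73},"cuv":34,"kz":20,"vfr":90,"yi":[57,35,14]}
After op 13 (replace /yi 37): {"a":90,"c":{"b":36,"g":30,"gt":67,"hd":63,"yr":73},"cuv":34,"kz":20,"vfr":90,"yi":37}
After op 14 (replace /cuv 80): {"a":90,"c":{"b":36,"g":30,"gt":67,"hd":63,"yr":73},"cuv":80,"kz":20,"vfr":90,"yi":37}
After op 15 (remove /c/gt): {"a":90,"c":{"b":36,"g":30,"hd":63,"yr":73},"cuv":80,"kz":20,"vfr":90,"yi":37}
After op 16 (replace /a 92): {"a":92,"c":{"b":36,"g":30,"hd":63,"yr":73},"cuv":80,"kz":20,"vfr":90,"yi":37}
After op 17 (replace /kz 24): {"a":92,"c":{"b":36,"g":30,"hd":63,"yr":73},"cuv":80,"kz":24,"vfr":90,"yi":37}
After op 18 (replace /a 31): {"a":31,"c":{"b":36,"g":30,"hd":63,"yr":73},"cuv":80,"kz":24,"vfr":90,"yi":37}
After op 19 (add /c/nxd 25): {"a":31,"c":{"b":36,"g":30,"hd":63,"nxd":25,"yr":73},"cuv":80,"kz":24,"vfr":90,"yi":37}
After op 20 (replace /c/nxd 51): {"a":31,"c":{"b":36,"g":30,"hd":63,"nxd":51,"yr":73},"cuv":80,"kz":24,"vfr":90,"yi":37}
After op 21 (add /c/j 48): {"a":31,"c":{"b":36,"g":30,"hd":63,"j":48,"nxd":51,"yr":73},"cuv":80,"kz":24,"vfr":90,"yi":37}
After op 22 (remove /kz): {"a":31,"c":{"b":36,"g":30,"hd":63,"j":48,"nxd":51,"yr":73},"cuv":80,"vfr":90,"yi":37}
After op 23 (remove /yi): {"a":31,"c":{"b":36,"g":30,"hd":63,"j":48,"nxd":51,"yr":73},"cuv":80,"vfr":90}
After op 24 (add /c 33): {"a":31,"c":33,"cuv":80,"vfr":90}
Value at /cuv: 80

Answer: 80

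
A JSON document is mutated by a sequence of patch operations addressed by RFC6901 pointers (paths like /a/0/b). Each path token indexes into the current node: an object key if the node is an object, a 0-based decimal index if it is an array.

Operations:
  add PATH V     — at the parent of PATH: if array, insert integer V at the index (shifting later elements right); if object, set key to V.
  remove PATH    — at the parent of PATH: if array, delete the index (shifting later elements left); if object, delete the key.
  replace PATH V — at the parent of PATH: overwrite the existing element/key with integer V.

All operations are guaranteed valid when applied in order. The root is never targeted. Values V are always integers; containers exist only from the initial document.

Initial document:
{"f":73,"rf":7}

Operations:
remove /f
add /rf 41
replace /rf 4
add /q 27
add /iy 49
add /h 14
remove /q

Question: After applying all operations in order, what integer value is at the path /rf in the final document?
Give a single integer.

Answer: 4

Derivation:
After op 1 (remove /f): {"rf":7}
After op 2 (add /rf 41): {"rf":41}
After op 3 (replace /rf 4): {"rf":4}
After op 4 (add /q 27): {"q":27,"rf":4}
After op 5 (add /iy 49): {"iy":49,"q":27,"rf":4}
After op 6 (add /h 14): {"h":14,"iy":49,"q":27,"rf":4}
After op 7 (remove /q): {"h":14,"iy":49,"rf":4}
Value at /rf: 4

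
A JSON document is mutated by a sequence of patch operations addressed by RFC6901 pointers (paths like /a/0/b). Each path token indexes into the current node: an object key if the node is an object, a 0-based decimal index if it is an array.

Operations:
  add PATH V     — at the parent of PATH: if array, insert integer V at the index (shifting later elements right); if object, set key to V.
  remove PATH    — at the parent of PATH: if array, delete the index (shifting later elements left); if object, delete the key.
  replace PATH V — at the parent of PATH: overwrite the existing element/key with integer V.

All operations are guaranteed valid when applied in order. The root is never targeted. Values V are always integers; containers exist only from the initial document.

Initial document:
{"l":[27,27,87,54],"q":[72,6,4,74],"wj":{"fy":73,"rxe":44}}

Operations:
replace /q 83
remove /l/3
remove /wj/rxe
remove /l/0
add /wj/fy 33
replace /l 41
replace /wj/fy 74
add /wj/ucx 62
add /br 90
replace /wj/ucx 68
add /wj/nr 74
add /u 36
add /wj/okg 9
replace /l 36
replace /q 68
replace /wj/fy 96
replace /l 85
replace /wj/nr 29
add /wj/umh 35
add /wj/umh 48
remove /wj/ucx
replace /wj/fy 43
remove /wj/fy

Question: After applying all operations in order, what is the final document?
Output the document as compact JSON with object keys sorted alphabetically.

After op 1 (replace /q 83): {"l":[27,27,87,54],"q":83,"wj":{"fy":73,"rxe":44}}
After op 2 (remove /l/3): {"l":[27,27,87],"q":83,"wj":{"fy":73,"rxe":44}}
After op 3 (remove /wj/rxe): {"l":[27,27,87],"q":83,"wj":{"fy":73}}
After op 4 (remove /l/0): {"l":[27,87],"q":83,"wj":{"fy":73}}
After op 5 (add /wj/fy 33): {"l":[27,87],"q":83,"wj":{"fy":33}}
After op 6 (replace /l 41): {"l":41,"q":83,"wj":{"fy":33}}
After op 7 (replace /wj/fy 74): {"l":41,"q":83,"wj":{"fy":74}}
After op 8 (add /wj/ucx 62): {"l":41,"q":83,"wj":{"fy":74,"ucx":62}}
After op 9 (add /br 90): {"br":90,"l":41,"q":83,"wj":{"fy":74,"ucx":62}}
After op 10 (replace /wj/ucx 68): {"br":90,"l":41,"q":83,"wj":{"fy":74,"ucx":68}}
After op 11 (add /wj/nr 74): {"br":90,"l":41,"q":83,"wj":{"fy":74,"nr":74,"ucx":68}}
After op 12 (add /u 36): {"br":90,"l":41,"q":83,"u":36,"wj":{"fy":74,"nr":74,"ucx":68}}
After op 13 (add /wj/okg 9): {"br":90,"l":41,"q":83,"u":36,"wj":{"fy":74,"nr":74,"okg":9,"ucx":68}}
After op 14 (replace /l 36): {"br":90,"l":36,"q":83,"u":36,"wj":{"fy":74,"nr":74,"okg":9,"ucx":68}}
After op 15 (replace /q 68): {"br":90,"l":36,"q":68,"u":36,"wj":{"fy":74,"nr":74,"okg":9,"ucx":68}}
After op 16 (replace /wj/fy 96): {"br":90,"l":36,"q":68,"u":36,"wj":{"fy":96,"nr":74,"okg":9,"ucx":68}}
After op 17 (replace /l 85): {"br":90,"l":85,"q":68,"u":36,"wj":{"fy":96,"nr":74,"okg":9,"ucx":68}}
After op 18 (replace /wj/nr 29): {"br":90,"l":85,"q":68,"u":36,"wj":{"fy":96,"nr":29,"okg":9,"ucx":68}}
After op 19 (add /wj/umh 35): {"br":90,"l":85,"q":68,"u":36,"wj":{"fy":96,"nr":29,"okg":9,"ucx":68,"umh":35}}
After op 20 (add /wj/umh 48): {"br":90,"l":85,"q":68,"u":36,"wj":{"fy":96,"nr":29,"okg":9,"ucx":68,"umh":48}}
After op 21 (remove /wj/ucx): {"br":90,"l":85,"q":68,"u":36,"wj":{"fy":96,"nr":29,"okg":9,"umh":48}}
After op 22 (replace /wj/fy 43): {"br":90,"l":85,"q":68,"u":36,"wj":{"fy":43,"nr":29,"okg":9,"umh":48}}
After op 23 (remove /wj/fy): {"br":90,"l":85,"q":68,"u":36,"wj":{"nr":29,"okg":9,"umh":48}}

Answer: {"br":90,"l":85,"q":68,"u":36,"wj":{"nr":29,"okg":9,"umh":48}}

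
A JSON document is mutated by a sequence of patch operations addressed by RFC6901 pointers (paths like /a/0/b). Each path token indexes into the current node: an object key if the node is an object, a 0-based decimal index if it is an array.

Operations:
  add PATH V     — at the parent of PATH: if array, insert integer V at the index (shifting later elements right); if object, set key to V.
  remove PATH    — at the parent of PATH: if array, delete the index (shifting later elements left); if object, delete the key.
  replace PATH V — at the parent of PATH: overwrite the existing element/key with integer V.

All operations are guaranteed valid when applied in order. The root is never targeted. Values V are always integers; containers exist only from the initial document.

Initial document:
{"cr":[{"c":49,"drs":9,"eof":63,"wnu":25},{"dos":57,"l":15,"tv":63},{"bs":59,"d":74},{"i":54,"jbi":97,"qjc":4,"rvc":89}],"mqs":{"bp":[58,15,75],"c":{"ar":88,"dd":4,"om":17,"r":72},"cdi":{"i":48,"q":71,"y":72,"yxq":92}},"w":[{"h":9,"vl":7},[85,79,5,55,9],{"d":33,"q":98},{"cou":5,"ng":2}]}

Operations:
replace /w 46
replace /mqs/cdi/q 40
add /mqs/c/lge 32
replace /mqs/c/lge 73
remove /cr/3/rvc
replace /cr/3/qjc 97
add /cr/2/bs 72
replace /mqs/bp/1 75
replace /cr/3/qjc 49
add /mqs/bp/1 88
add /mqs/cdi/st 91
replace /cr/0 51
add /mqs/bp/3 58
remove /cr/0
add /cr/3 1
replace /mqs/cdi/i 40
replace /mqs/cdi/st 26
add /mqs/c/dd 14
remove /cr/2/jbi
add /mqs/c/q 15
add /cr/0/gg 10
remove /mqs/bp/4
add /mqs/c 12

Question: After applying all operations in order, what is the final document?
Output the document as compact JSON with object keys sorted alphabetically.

Answer: {"cr":[{"dos":57,"gg":10,"l":15,"tv":63},{"bs":72,"d":74},{"i":54,"qjc":49},1],"mqs":{"bp":[58,88,75,58],"c":12,"cdi":{"i":40,"q":40,"st":26,"y":72,"yxq":92}},"w":46}

Derivation:
After op 1 (replace /w 46): {"cr":[{"c":49,"drs":9,"eof":63,"wnu":25},{"dos":57,"l":15,"tv":63},{"bs":59,"d":74},{"i":54,"jbi":97,"qjc":4,"rvc":89}],"mqs":{"bp":[58,15,75],"c":{"ar":88,"dd":4,"om":17,"r":72},"cdi":{"i":48,"q":71,"y":72,"yxq":92}},"w":46}
After op 2 (replace /mqs/cdi/q 40): {"cr":[{"c":49,"drs":9,"eof":63,"wnu":25},{"dos":57,"l":15,"tv":63},{"bs":59,"d":74},{"i":54,"jbi":97,"qjc":4,"rvc":89}],"mqs":{"bp":[58,15,75],"c":{"ar":88,"dd":4,"om":17,"r":72},"cdi":{"i":48,"q":40,"y":72,"yxq":92}},"w":46}
After op 3 (add /mqs/c/lge 32): {"cr":[{"c":49,"drs":9,"eof":63,"wnu":25},{"dos":57,"l":15,"tv":63},{"bs":59,"d":74},{"i":54,"jbi":97,"qjc":4,"rvc":89}],"mqs":{"bp":[58,15,75],"c":{"ar":88,"dd":4,"lge":32,"om":17,"r":72},"cdi":{"i":48,"q":40,"y":72,"yxq":92}},"w":46}
After op 4 (replace /mqs/c/lge 73): {"cr":[{"c":49,"drs":9,"eof":63,"wnu":25},{"dos":57,"l":15,"tv":63},{"bs":59,"d":74},{"i":54,"jbi":97,"qjc":4,"rvc":89}],"mqs":{"bp":[58,15,75],"c":{"ar":88,"dd":4,"lge":73,"om":17,"r":72},"cdi":{"i":48,"q":40,"y":72,"yxq":92}},"w":46}
After op 5 (remove /cr/3/rvc): {"cr":[{"c":49,"drs":9,"eof":63,"wnu":25},{"dos":57,"l":15,"tv":63},{"bs":59,"d":74},{"i":54,"jbi":97,"qjc":4}],"mqs":{"bp":[58,15,75],"c":{"ar":88,"dd":4,"lge":73,"om":17,"r":72},"cdi":{"i":48,"q":40,"y":72,"yxq":92}},"w":46}
After op 6 (replace /cr/3/qjc 97): {"cr":[{"c":49,"drs":9,"eof":63,"wnu":25},{"dos":57,"l":15,"tv":63},{"bs":59,"d":74},{"i":54,"jbi":97,"qjc":97}],"mqs":{"bp":[58,15,75],"c":{"ar":88,"dd":4,"lge":73,"om":17,"r":72},"cdi":{"i":48,"q":40,"y":72,"yxq":92}},"w":46}
After op 7 (add /cr/2/bs 72): {"cr":[{"c":49,"drs":9,"eof":63,"wnu":25},{"dos":57,"l":15,"tv":63},{"bs":72,"d":74},{"i":54,"jbi":97,"qjc":97}],"mqs":{"bp":[58,15,75],"c":{"ar":88,"dd":4,"lge":73,"om":17,"r":72},"cdi":{"i":48,"q":40,"y":72,"yxq":92}},"w":46}
After op 8 (replace /mqs/bp/1 75): {"cr":[{"c":49,"drs":9,"eof":63,"wnu":25},{"dos":57,"l":15,"tv":63},{"bs":72,"d":74},{"i":54,"jbi":97,"qjc":97}],"mqs":{"bp":[58,75,75],"c":{"ar":88,"dd":4,"lge":73,"om":17,"r":72},"cdi":{"i":48,"q":40,"y":72,"yxq":92}},"w":46}
After op 9 (replace /cr/3/qjc 49): {"cr":[{"c":49,"drs":9,"eof":63,"wnu":25},{"dos":57,"l":15,"tv":63},{"bs":72,"d":74},{"i":54,"jbi":97,"qjc":49}],"mqs":{"bp":[58,75,75],"c":{"ar":88,"dd":4,"lge":73,"om":17,"r":72},"cdi":{"i":48,"q":40,"y":72,"yxq":92}},"w":46}
After op 10 (add /mqs/bp/1 88): {"cr":[{"c":49,"drs":9,"eof":63,"wnu":25},{"dos":57,"l":15,"tv":63},{"bs":72,"d":74},{"i":54,"jbi":97,"qjc":49}],"mqs":{"bp":[58,88,75,75],"c":{"ar":88,"dd":4,"lge":73,"om":17,"r":72},"cdi":{"i":48,"q":40,"y":72,"yxq":92}},"w":46}
After op 11 (add /mqs/cdi/st 91): {"cr":[{"c":49,"drs":9,"eof":63,"wnu":25},{"dos":57,"l":15,"tv":63},{"bs":72,"d":74},{"i":54,"jbi":97,"qjc":49}],"mqs":{"bp":[58,88,75,75],"c":{"ar":88,"dd":4,"lge":73,"om":17,"r":72},"cdi":{"i":48,"q":40,"st":91,"y":72,"yxq":92}},"w":46}
After op 12 (replace /cr/0 51): {"cr":[51,{"dos":57,"l":15,"tv":63},{"bs":72,"d":74},{"i":54,"jbi":97,"qjc":49}],"mqs":{"bp":[58,88,75,75],"c":{"ar":88,"dd":4,"lge":73,"om":17,"r":72},"cdi":{"i":48,"q":40,"st":91,"y":72,"yxq":92}},"w":46}
After op 13 (add /mqs/bp/3 58): {"cr":[51,{"dos":57,"l":15,"tv":63},{"bs":72,"d":74},{"i":54,"jbi":97,"qjc":49}],"mqs":{"bp":[58,88,75,58,75],"c":{"ar":88,"dd":4,"lge":73,"om":17,"r":72},"cdi":{"i":48,"q":40,"st":91,"y":72,"yxq":92}},"w":46}
After op 14 (remove /cr/0): {"cr":[{"dos":57,"l":15,"tv":63},{"bs":72,"d":74},{"i":54,"jbi":97,"qjc":49}],"mqs":{"bp":[58,88,75,58,75],"c":{"ar":88,"dd":4,"lge":73,"om":17,"r":72},"cdi":{"i":48,"q":40,"st":91,"y":72,"yxq":92}},"w":46}
After op 15 (add /cr/3 1): {"cr":[{"dos":57,"l":15,"tv":63},{"bs":72,"d":74},{"i":54,"jbi":97,"qjc":49},1],"mqs":{"bp":[58,88,75,58,75],"c":{"ar":88,"dd":4,"lge":73,"om":17,"r":72},"cdi":{"i":48,"q":40,"st":91,"y":72,"yxq":92}},"w":46}
After op 16 (replace /mqs/cdi/i 40): {"cr":[{"dos":57,"l":15,"tv":63},{"bs":72,"d":74},{"i":54,"jbi":97,"qjc":49},1],"mqs":{"bp":[58,88,75,58,75],"c":{"ar":88,"dd":4,"lge":73,"om":17,"r":72},"cdi":{"i":40,"q":40,"st":91,"y":72,"yxq":92}},"w":46}
After op 17 (replace /mqs/cdi/st 26): {"cr":[{"dos":57,"l":15,"tv":63},{"bs":72,"d":74},{"i":54,"jbi":97,"qjc":49},1],"mqs":{"bp":[58,88,75,58,75],"c":{"ar":88,"dd":4,"lge":73,"om":17,"r":72},"cdi":{"i":40,"q":40,"st":26,"y":72,"yxq":92}},"w":46}
After op 18 (add /mqs/c/dd 14): {"cr":[{"dos":57,"l":15,"tv":63},{"bs":72,"d":74},{"i":54,"jbi":97,"qjc":49},1],"mqs":{"bp":[58,88,75,58,75],"c":{"ar":88,"dd":14,"lge":73,"om":17,"r":72},"cdi":{"i":40,"q":40,"st":26,"y":72,"yxq":92}},"w":46}
After op 19 (remove /cr/2/jbi): {"cr":[{"dos":57,"l":15,"tv":63},{"bs":72,"d":74},{"i":54,"qjc":49},1],"mqs":{"bp":[58,88,75,58,75],"c":{"ar":88,"dd":14,"lge":73,"om":17,"r":72},"cdi":{"i":40,"q":40,"st":26,"y":72,"yxq":92}},"w":46}
After op 20 (add /mqs/c/q 15): {"cr":[{"dos":57,"l":15,"tv":63},{"bs":72,"d":74},{"i":54,"qjc":49},1],"mqs":{"bp":[58,88,75,58,75],"c":{"ar":88,"dd":14,"lge":73,"om":17,"q":15,"r":72},"cdi":{"i":40,"q":40,"st":26,"y":72,"yxq":92}},"w":46}
After op 21 (add /cr/0/gg 10): {"cr":[{"dos":57,"gg":10,"l":15,"tv":63},{"bs":72,"d":74},{"i":54,"qjc":49},1],"mqs":{"bp":[58,88,75,58,75],"c":{"ar":88,"dd":14,"lge":73,"om":17,"q":15,"r":72},"cdi":{"i":40,"q":40,"st":26,"y":72,"yxq":92}},"w":46}
After op 22 (remove /mqs/bp/4): {"cr":[{"dos":57,"gg":10,"l":15,"tv":63},{"bs":72,"d":74},{"i":54,"qjc":49},1],"mqs":{"bp":[58,88,75,58],"c":{"ar":88,"dd":14,"lge":73,"om":17,"q":15,"r":72},"cdi":{"i":40,"q":40,"st":26,"y":72,"yxq":92}},"w":46}
After op 23 (add /mqs/c 12): {"cr":[{"dos":57,"gg":10,"l":15,"tv":63},{"bs":72,"d":74},{"i":54,"qjc":49},1],"mqs":{"bp":[58,88,75,58],"c":12,"cdi":{"i":40,"q":40,"st":26,"y":72,"yxq":92}},"w":46}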